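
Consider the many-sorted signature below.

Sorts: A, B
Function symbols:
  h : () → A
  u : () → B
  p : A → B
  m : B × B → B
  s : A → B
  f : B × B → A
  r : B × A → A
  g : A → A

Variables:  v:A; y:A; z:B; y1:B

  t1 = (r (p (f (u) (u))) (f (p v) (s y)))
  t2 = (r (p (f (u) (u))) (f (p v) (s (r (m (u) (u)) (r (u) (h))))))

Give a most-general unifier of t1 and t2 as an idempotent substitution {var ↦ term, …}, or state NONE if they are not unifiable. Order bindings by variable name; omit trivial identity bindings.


{y ↦ (r (m (u) (u)) (r (u) (h)))}


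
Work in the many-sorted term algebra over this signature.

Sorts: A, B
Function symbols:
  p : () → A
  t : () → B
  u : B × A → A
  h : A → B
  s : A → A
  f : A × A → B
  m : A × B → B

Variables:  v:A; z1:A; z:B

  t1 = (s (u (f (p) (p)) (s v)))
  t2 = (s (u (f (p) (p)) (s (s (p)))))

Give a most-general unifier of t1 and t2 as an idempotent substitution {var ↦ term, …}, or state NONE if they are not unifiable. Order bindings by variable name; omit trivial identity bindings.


{v ↦ (s (p))}


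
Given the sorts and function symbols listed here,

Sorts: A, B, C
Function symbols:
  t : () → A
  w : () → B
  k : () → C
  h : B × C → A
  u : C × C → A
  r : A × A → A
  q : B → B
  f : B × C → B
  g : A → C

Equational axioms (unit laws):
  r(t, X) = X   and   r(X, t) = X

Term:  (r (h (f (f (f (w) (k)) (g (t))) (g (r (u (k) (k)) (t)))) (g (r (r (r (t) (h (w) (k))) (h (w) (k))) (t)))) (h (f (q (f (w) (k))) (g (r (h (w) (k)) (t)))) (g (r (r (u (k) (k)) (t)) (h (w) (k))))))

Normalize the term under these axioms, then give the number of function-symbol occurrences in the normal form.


size = 39

1. (r (h (f (f (f (w) (k)) (g (t))) (g (r (u (k) (k)) (t)))) (g (r (r (r (t) (h (w) (k))) (h (w) (k))) (t)))) (h (f (q (f (w) (k))) (g (r (h (w) (k)) (t)))) (g (r (r (u (k) (k)) (t)) (h (w) (k))))))  →  (r (h (f (f (f (w) (k)) (g (t))) (g (u (k) (k)))) (g (r (r (r (t) (h (w) (k))) (h (w) (k))) (t)))) (h (f (q (f (w) (k))) (g (r (h (w) (k)) (t)))) (g (r (r (u (k) (k)) (t)) (h (w) (k))))))
2. (r (h (f (f (f (w) (k)) (g (t))) (g (u (k) (k)))) (g (r (r (r (t) (h (w) (k))) (h (w) (k))) (t)))) (h (f (q (f (w) (k))) (g (r (h (w) (k)) (t)))) (g (r (r (u (k) (k)) (t)) (h (w) (k))))))  →  (r (h (f (f (f (w) (k)) (g (t))) (g (u (k) (k)))) (g (r (r (t) (h (w) (k))) (h (w) (k))))) (h (f (q (f (w) (k))) (g (r (h (w) (k)) (t)))) (g (r (r (u (k) (k)) (t)) (h (w) (k))))))
3. (r (h (f (f (f (w) (k)) (g (t))) (g (u (k) (k)))) (g (r (r (t) (h (w) (k))) (h (w) (k))))) (h (f (q (f (w) (k))) (g (r (h (w) (k)) (t)))) (g (r (r (u (k) (k)) (t)) (h (w) (k))))))  →  (r (h (f (f (f (w) (k)) (g (t))) (g (u (k) (k)))) (g (r (h (w) (k)) (h (w) (k))))) (h (f (q (f (w) (k))) (g (r (h (w) (k)) (t)))) (g (r (r (u (k) (k)) (t)) (h (w) (k))))))
4. (r (h (f (f (f (w) (k)) (g (t))) (g (u (k) (k)))) (g (r (h (w) (k)) (h (w) (k))))) (h (f (q (f (w) (k))) (g (r (h (w) (k)) (t)))) (g (r (r (u (k) (k)) (t)) (h (w) (k))))))  →  (r (h (f (f (f (w) (k)) (g (t))) (g (u (k) (k)))) (g (r (h (w) (k)) (h (w) (k))))) (h (f (q (f (w) (k))) (g (h (w) (k)))) (g (r (r (u (k) (k)) (t)) (h (w) (k))))))
5. (r (h (f (f (f (w) (k)) (g (t))) (g (u (k) (k)))) (g (r (h (w) (k)) (h (w) (k))))) (h (f (q (f (w) (k))) (g (h (w) (k)))) (g (r (r (u (k) (k)) (t)) (h (w) (k))))))  →  (r (h (f (f (f (w) (k)) (g (t))) (g (u (k) (k)))) (g (r (h (w) (k)) (h (w) (k))))) (h (f (q (f (w) (k))) (g (h (w) (k)))) (g (r (u (k) (k)) (h (w) (k))))))
normal form: (r (h (f (f (f (w) (k)) (g (t))) (g (u (k) (k)))) (g (r (h (w) (k)) (h (w) (k))))) (h (f (q (f (w) (k))) (g (h (w) (k)))) (g (r (u (k) (k)) (h (w) (k))))))


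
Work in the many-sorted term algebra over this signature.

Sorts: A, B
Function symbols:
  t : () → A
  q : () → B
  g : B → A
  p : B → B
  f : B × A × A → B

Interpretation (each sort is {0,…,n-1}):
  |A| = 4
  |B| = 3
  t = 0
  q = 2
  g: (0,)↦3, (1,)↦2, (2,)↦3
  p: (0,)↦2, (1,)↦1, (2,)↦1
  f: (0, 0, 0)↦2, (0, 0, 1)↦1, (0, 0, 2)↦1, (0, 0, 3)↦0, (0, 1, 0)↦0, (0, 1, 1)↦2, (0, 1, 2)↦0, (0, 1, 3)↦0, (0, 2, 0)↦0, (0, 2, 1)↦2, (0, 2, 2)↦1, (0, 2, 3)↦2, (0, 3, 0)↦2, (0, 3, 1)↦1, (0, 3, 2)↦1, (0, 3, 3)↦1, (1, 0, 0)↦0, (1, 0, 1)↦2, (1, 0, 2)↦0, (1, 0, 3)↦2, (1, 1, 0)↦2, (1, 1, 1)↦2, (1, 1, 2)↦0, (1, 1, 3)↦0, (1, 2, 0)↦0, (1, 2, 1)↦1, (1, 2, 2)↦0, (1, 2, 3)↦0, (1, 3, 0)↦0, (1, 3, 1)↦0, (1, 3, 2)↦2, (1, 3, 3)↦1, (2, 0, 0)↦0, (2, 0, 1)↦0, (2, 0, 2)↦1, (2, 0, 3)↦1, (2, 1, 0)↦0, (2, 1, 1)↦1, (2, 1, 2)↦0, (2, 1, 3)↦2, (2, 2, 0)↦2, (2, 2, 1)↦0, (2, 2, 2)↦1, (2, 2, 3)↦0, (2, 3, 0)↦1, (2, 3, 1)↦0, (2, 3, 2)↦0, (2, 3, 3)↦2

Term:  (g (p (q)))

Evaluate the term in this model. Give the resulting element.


  q = 2
  (p (q)) = p(2,) = 1
  (g (p (q))) = g(1,) = 2

value = 2


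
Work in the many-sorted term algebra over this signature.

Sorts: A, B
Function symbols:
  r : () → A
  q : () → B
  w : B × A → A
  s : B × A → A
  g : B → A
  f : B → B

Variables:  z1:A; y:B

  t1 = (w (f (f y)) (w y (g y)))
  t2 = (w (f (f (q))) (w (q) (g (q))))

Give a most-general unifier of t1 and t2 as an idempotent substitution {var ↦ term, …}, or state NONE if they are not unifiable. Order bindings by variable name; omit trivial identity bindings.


{y ↦ (q)}


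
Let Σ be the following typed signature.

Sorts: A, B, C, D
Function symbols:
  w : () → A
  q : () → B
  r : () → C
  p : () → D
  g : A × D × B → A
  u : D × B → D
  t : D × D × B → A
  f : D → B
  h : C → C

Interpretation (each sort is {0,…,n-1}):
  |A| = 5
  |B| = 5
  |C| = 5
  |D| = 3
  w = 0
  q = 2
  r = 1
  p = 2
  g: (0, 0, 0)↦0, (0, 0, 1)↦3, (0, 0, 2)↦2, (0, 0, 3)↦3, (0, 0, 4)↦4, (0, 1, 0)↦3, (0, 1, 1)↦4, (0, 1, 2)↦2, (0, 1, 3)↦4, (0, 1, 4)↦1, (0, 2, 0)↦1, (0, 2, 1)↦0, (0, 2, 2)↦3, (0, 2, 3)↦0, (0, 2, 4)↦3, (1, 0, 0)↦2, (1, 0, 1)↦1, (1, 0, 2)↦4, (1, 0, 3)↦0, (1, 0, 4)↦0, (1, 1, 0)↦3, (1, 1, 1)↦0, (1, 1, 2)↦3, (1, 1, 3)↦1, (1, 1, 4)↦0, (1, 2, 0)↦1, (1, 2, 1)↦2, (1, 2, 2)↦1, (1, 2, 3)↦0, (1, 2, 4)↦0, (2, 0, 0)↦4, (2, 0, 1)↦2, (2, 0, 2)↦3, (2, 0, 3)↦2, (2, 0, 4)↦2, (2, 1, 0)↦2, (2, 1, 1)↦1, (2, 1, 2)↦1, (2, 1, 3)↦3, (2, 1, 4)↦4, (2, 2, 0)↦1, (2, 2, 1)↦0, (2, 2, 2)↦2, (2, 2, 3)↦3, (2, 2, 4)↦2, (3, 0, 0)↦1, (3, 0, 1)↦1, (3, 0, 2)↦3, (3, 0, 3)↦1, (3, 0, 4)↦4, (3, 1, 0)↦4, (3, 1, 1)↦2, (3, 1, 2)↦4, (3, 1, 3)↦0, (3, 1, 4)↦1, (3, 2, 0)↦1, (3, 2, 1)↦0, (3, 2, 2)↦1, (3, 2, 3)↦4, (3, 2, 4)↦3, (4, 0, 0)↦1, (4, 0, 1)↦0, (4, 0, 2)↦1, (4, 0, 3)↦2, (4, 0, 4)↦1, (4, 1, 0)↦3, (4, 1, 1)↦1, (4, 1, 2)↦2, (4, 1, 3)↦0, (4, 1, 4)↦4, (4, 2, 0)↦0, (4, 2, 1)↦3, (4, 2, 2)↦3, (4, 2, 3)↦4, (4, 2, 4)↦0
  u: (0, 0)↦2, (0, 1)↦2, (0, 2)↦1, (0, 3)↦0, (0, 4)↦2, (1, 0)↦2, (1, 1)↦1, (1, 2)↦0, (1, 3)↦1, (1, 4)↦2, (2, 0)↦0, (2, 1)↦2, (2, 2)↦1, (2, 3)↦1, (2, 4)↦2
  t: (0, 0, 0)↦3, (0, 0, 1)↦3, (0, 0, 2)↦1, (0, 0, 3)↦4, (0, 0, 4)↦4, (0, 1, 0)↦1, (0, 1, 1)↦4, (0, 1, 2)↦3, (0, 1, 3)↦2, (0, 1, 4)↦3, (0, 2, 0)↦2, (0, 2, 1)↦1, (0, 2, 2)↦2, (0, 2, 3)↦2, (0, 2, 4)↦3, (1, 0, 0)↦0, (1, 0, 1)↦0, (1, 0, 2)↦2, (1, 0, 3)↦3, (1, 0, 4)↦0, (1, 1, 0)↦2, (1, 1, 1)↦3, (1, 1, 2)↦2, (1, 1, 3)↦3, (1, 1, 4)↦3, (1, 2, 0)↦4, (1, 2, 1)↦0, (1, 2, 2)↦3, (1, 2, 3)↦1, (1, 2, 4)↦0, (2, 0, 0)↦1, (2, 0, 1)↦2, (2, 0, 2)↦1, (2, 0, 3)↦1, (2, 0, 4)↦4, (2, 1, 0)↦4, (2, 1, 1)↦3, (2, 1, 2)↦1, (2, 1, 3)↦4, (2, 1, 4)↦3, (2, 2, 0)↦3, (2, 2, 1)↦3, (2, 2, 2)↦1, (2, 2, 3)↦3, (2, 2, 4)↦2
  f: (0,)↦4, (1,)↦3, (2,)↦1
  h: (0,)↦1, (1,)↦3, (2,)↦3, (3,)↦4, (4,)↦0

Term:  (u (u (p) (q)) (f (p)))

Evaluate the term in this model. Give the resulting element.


value = 1

  p = 2
  q = 2
  (u (p) (q)) = u(2, 2) = 1
  p = 2
  (f (p)) = f(2,) = 1
  (u (u (p) (q)) (f (p))) = u(1, 1) = 1


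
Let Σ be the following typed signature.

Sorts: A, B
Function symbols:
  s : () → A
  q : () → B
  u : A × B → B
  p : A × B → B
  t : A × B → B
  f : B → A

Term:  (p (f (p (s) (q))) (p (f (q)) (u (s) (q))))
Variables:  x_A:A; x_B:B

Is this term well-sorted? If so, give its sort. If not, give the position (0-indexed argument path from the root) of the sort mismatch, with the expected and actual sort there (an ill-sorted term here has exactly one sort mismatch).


      (s) : A
      (q) : B
    (p (s) (q)) : B
  (f (p (s) (q))) : A
      (q) : B
    (f (q)) : A
      (s) : A
      (q) : B
    (u (s) (q)) : B
  (p (f (q)) (u (s) (q))) : B
(p (f (p (s) (q))) (p (f (q)) (u (s) (q)))) : B

well-sorted; sort = B


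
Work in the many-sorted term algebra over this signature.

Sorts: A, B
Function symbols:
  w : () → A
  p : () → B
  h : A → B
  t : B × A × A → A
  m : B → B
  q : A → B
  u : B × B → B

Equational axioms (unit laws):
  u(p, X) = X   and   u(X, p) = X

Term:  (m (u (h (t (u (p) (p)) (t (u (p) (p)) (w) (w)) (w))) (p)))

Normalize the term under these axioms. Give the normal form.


normal form = (m (h (t (p) (t (p) (w) (w)) (w))))

1. (m (u (h (t (u (p) (p)) (t (u (p) (p)) (w) (w)) (w))) (p)))  →  (m (h (t (u (p) (p)) (t (u (p) (p)) (w) (w)) (w))))
2. (m (h (t (u (p) (p)) (t (u (p) (p)) (w) (w)) (w))))  →  (m (h (t (p) (t (u (p) (p)) (w) (w)) (w))))
3. (m (h (t (p) (t (u (p) (p)) (w) (w)) (w))))  →  (m (h (t (p) (t (p) (w) (w)) (w))))


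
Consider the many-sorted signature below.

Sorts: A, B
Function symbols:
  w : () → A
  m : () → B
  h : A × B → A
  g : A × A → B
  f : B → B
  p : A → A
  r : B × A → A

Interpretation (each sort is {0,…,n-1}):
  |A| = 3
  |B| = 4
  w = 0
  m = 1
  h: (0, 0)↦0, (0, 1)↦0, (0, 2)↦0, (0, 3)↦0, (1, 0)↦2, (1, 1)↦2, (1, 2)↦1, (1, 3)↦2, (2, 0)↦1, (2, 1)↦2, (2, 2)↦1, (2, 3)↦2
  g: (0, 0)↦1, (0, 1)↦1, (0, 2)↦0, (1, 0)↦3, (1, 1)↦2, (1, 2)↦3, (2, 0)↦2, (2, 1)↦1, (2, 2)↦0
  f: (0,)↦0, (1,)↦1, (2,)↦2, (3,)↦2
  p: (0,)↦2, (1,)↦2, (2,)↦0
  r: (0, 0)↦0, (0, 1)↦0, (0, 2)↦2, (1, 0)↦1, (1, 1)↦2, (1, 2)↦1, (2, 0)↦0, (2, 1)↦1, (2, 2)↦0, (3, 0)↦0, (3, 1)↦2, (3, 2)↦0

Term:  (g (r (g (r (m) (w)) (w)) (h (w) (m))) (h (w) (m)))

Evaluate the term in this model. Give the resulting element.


  m = 1
  w = 0
  (r (m) (w)) = r(1, 0) = 1
  w = 0
  (g (r (m) (w)) (w)) = g(1, 0) = 3
  w = 0
  m = 1
  (h (w) (m)) = h(0, 1) = 0
  (r (g (r (m) (w)) (w)) (h (w) (m))) = r(3, 0) = 0
  w = 0
  m = 1
  (h (w) (m)) = h(0, 1) = 0
  (g (r (g (r (m) (w)) (w)) (h (w) (m))) (h (w) (m))) = g(0, 0) = 1

value = 1


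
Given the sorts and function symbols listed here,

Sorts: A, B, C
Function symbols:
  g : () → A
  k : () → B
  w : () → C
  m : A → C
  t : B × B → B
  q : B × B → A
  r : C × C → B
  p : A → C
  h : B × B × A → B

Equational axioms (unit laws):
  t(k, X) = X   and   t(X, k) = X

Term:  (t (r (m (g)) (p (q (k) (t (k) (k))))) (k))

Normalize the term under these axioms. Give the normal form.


1. (t (r (m (g)) (p (q (k) (t (k) (k))))) (k))  →  (r (m (g)) (p (q (k) (t (k) (k)))))
2. (r (m (g)) (p (q (k) (t (k) (k)))))  →  (r (m (g)) (p (q (k) (k))))

normal form = (r (m (g)) (p (q (k) (k))))


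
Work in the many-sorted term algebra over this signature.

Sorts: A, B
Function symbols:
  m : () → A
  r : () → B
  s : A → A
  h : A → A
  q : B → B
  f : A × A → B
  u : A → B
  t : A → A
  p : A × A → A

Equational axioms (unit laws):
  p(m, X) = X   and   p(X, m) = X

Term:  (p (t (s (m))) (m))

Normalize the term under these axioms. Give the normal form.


normal form = (t (s (m)))

1. (p (t (s (m))) (m))  →  (t (s (m)))


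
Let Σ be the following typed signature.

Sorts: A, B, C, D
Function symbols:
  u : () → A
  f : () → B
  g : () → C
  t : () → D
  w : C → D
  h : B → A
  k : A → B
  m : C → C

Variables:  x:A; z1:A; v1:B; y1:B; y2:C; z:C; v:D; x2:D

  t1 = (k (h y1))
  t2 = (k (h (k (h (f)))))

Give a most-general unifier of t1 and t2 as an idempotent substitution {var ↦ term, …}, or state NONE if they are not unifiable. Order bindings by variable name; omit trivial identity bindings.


{y1 ↦ (k (h (f)))}


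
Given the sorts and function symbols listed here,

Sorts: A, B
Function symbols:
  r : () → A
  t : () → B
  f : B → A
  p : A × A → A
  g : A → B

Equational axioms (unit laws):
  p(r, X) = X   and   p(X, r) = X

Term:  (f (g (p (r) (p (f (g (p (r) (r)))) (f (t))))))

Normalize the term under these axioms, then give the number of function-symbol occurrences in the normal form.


size = 8

1. (f (g (p (r) (p (f (g (p (r) (r)))) (f (t))))))  →  (f (g (p (f (g (p (r) (r)))) (f (t)))))
2. (f (g (p (f (g (p (r) (r)))) (f (t)))))  →  (f (g (p (f (g (r))) (f (t)))))
normal form: (f (g (p (f (g (r))) (f (t)))))


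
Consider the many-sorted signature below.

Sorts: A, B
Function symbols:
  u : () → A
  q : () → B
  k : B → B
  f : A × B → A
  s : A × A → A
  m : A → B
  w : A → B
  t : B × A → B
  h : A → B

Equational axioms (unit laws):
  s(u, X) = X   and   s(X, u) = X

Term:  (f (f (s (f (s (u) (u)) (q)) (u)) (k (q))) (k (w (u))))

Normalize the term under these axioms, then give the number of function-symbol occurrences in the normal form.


size = 10

1. (f (f (s (f (s (u) (u)) (q)) (u)) (k (q))) (k (w (u))))  →  (f (f (f (s (u) (u)) (q)) (k (q))) (k (w (u))))
2. (f (f (f (s (u) (u)) (q)) (k (q))) (k (w (u))))  →  (f (f (f (u) (q)) (k (q))) (k (w (u))))
normal form: (f (f (f (u) (q)) (k (q))) (k (w (u))))


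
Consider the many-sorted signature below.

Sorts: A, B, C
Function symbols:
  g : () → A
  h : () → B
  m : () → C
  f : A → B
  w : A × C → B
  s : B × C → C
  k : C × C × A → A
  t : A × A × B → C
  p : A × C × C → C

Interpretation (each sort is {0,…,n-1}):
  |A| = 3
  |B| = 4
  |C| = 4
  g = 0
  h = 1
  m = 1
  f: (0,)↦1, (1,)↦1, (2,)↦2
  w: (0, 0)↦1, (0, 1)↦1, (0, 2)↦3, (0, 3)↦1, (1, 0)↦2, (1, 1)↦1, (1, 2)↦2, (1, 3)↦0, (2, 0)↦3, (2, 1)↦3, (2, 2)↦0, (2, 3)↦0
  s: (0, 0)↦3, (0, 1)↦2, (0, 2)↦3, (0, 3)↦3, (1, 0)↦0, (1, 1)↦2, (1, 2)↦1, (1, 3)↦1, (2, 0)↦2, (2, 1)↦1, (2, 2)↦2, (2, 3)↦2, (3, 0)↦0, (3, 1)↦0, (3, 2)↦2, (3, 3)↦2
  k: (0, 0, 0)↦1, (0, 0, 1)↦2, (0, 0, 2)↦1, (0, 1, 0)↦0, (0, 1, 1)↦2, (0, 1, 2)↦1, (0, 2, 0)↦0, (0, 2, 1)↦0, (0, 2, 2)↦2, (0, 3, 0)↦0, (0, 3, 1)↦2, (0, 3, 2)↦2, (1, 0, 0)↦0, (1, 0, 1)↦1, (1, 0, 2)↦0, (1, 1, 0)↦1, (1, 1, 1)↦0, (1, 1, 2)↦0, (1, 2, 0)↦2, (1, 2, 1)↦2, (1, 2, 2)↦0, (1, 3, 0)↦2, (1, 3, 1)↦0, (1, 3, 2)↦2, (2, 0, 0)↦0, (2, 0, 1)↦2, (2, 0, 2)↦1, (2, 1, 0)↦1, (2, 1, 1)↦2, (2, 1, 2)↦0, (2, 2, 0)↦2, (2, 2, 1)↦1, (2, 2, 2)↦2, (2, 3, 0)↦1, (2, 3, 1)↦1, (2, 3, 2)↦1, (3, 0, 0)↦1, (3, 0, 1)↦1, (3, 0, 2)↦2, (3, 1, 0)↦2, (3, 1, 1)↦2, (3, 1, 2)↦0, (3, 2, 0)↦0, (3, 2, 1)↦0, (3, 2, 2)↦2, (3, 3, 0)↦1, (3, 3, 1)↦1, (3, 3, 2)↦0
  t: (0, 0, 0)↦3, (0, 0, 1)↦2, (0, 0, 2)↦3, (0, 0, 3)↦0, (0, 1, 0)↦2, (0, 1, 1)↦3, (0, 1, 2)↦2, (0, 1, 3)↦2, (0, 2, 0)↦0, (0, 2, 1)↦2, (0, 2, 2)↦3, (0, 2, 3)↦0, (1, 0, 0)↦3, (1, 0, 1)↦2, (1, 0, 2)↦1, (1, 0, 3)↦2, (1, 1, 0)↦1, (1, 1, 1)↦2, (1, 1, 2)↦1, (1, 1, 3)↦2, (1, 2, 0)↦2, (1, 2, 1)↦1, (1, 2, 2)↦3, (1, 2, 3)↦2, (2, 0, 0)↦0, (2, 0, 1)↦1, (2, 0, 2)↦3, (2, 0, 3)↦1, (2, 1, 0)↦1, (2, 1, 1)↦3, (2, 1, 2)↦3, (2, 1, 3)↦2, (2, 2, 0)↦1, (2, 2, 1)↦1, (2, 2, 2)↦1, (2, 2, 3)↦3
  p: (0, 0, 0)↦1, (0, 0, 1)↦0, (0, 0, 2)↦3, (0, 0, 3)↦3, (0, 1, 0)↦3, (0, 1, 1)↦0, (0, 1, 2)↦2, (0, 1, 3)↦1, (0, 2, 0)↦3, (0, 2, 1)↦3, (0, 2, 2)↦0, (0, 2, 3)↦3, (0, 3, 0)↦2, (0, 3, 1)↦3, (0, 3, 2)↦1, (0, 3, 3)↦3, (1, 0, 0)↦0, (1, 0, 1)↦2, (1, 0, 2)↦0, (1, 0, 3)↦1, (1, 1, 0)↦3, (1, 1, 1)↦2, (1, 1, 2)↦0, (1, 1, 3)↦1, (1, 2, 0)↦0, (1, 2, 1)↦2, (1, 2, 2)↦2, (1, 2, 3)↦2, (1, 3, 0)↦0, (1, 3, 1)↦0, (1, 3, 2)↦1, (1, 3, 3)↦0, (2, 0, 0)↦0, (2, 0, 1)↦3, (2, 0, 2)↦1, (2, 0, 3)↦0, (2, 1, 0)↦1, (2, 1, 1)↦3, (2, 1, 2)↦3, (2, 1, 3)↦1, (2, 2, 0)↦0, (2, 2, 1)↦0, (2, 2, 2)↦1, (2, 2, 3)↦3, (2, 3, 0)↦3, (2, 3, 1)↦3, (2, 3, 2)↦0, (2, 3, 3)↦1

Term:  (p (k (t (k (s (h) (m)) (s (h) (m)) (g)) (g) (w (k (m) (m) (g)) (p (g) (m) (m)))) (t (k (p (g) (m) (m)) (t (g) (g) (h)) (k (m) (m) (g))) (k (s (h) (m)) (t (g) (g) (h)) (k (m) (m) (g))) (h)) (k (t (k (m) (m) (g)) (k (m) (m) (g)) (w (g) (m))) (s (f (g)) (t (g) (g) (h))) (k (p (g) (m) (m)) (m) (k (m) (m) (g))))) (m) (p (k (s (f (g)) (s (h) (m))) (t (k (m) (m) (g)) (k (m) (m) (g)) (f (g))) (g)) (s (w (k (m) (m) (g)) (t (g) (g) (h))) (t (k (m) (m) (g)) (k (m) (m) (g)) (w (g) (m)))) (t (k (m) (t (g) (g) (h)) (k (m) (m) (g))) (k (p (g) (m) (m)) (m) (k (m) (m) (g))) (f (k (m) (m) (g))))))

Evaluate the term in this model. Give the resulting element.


  h = 1
  m = 1
  (s (h) (m)) = s(1, 1) = 2
  h = 1
  m = 1
  (s (h) (m)) = s(1, 1) = 2
  g = 0
  (k (s (h) (m)) (s (h) (m)) (g)) = k(2, 2, 0) = 2
  g = 0
  m = 1
  m = 1
  g = 0
  (k (m) (m) (g)) = k(1, 1, 0) = 1
  g = 0
  m = 1
  m = 1
  (p (g) (m) (m)) = p(0, 1, 1) = 0
  (w (k (m) (m) (g)) (p (g) (m) (m))) = w(1, 0) = 2
  (t (k (s (h) (m)) (s (h) (m)) (g)) (g) (w (k (m) (m) (g)) (p (g) (m) (m)))) = t(2, 0, 2) = 3
  g = 0
  m = 1
  m = 1
  (p (g) (m) (m)) = p(0, 1, 1) = 0
  g = 0
  g = 0
  h = 1
  (t (g) (g) (h)) = t(0, 0, 1) = 2
  m = 1
  m = 1
  g = 0
  (k (m) (m) (g)) = k(1, 1, 0) = 1
  (k (p (g) (m) (m)) (t (g) (g) (h)) (k (m) (m) (g))) = k(0, 2, 1) = 0
  h = 1
  m = 1
  (s (h) (m)) = s(1, 1) = 2
  g = 0
  g = 0
  h = 1
  (t (g) (g) (h)) = t(0, 0, 1) = 2
  m = 1
  m = 1
  g = 0
  (k (m) (m) (g)) = k(1, 1, 0) = 1
  (k (s (h) (m)) (t (g) (g) (h)) (k (m) (m) (g))) = k(2, 2, 1) = 1
  h = 1
  (t (k (p (g) (m) (m)) (t (g) (g) (h)) (k (m) (m) (g))) (k (s (h) (m)) (t (g) (g) (h)) (k (m) (m) (g))) (h)) = t(0, 1, 1) = 3
  m = 1
  m = 1
  g = 0
  (k (m) (m) (g)) = k(1, 1, 0) = 1
  m = 1
  m = 1
  g = 0
  (k (m) (m) (g)) = k(1, 1, 0) = 1
  g = 0
  m = 1
  (w (g) (m)) = w(0, 1) = 1
  (t (k (m) (m) (g)) (k (m) (m) (g)) (w (g) (m))) = t(1, 1, 1) = 2
  g = 0
  (f (g)) = f(0,) = 1
  g = 0
  g = 0
  h = 1
  (t (g) (g) (h)) = t(0, 0, 1) = 2
  (s (f (g)) (t (g) (g) (h))) = s(1, 2) = 1
  g = 0
  m = 1
  m = 1
  (p (g) (m) (m)) = p(0, 1, 1) = 0
  m = 1
  m = 1
  m = 1
  g = 0
  (k (m) (m) (g)) = k(1, 1, 0) = 1
  (k (p (g) (m) (m)) (m) (k (m) (m) (g))) = k(0, 1, 1) = 2
  (k (t (k (m) (m) (g)) (k (m) (m) (g)) (w (g) (m))) (s (f (g)) (t (g) (g) (h))) (k (p (g) (m) (m)) (m) (k (m) (m) (g)))) = k(2, 1, 2) = 0
  (k (t (k (s (h) (m)) (s (h) (m)) (g)) (g) (w (k (m) (m) (g)) (p (g) (m) (m)))) (t (k (p (g) (m) (m)) (t (g) (g) (h)) (k (m) (m) (g))) (k (s (h) (m)) (t (g) (g) (h)) (k (m) (m) (g))) (h)) (k (t (k (m) (m) (g)) (k (m) (m) (g)) (w (g) (m))) (s (f (g)) (t (g) (g) (h))) (k (p (g) (m) (m)) (m) (k (m) (m) (g))))) = k(3, 3, 0) = 1
  m = 1
  g = 0
  (f (g)) = f(0,) = 1
  h = 1
  m = 1
  (s (h) (m)) = s(1, 1) = 2
  (s (f (g)) (s (h) (m))) = s(1, 2) = 1
  m = 1
  m = 1
  g = 0
  (k (m) (m) (g)) = k(1, 1, 0) = 1
  m = 1
  m = 1
  g = 0
  (k (m) (m) (g)) = k(1, 1, 0) = 1
  g = 0
  (f (g)) = f(0,) = 1
  (t (k (m) (m) (g)) (k (m) (m) (g)) (f (g))) = t(1, 1, 1) = 2
  g = 0
  (k (s (f (g)) (s (h) (m))) (t (k (m) (m) (g)) (k (m) (m) (g)) (f (g))) (g)) = k(1, 2, 0) = 2
  m = 1
  m = 1
  g = 0
  (k (m) (m) (g)) = k(1, 1, 0) = 1
  g = 0
  g = 0
  h = 1
  (t (g) (g) (h)) = t(0, 0, 1) = 2
  (w (k (m) (m) (g)) (t (g) (g) (h))) = w(1, 2) = 2
  m = 1
  m = 1
  g = 0
  (k (m) (m) (g)) = k(1, 1, 0) = 1
  m = 1
  m = 1
  g = 0
  (k (m) (m) (g)) = k(1, 1, 0) = 1
  g = 0
  m = 1
  (w (g) (m)) = w(0, 1) = 1
  (t (k (m) (m) (g)) (k (m) (m) (g)) (w (g) (m))) = t(1, 1, 1) = 2
  (s (w (k (m) (m) (g)) (t (g) (g) (h))) (t (k (m) (m) (g)) (k (m) (m) (g)) (w (g) (m)))) = s(2, 2) = 2
  m = 1
  g = 0
  g = 0
  h = 1
  (t (g) (g) (h)) = t(0, 0, 1) = 2
  m = 1
  m = 1
  g = 0
  (k (m) (m) (g)) = k(1, 1, 0) = 1
  (k (m) (t (g) (g) (h)) (k (m) (m) (g))) = k(1, 2, 1) = 2
  g = 0
  m = 1
  m = 1
  (p (g) (m) (m)) = p(0, 1, 1) = 0
  m = 1
  m = 1
  m = 1
  g = 0
  (k (m) (m) (g)) = k(1, 1, 0) = 1
  (k (p (g) (m) (m)) (m) (k (m) (m) (g))) = k(0, 1, 1) = 2
  m = 1
  m = 1
  g = 0
  (k (m) (m) (g)) = k(1, 1, 0) = 1
  (f (k (m) (m) (g))) = f(1,) = 1
  (t (k (m) (t (g) (g) (h)) (k (m) (m) (g))) (k (p (g) (m) (m)) (m) (k (m) (m) (g))) (f (k (m) (m) (g)))) = t(2, 2, 1) = 1
  (p (k (s (f (g)) (s (h) (m))) (t (k (m) (m) (g)) (k (m) (m) (g)) (f (g))) (g)) (s (w (k (m) (m) (g)) (t (g) (g) (h))) (t (k (m) (m) (g)) (k (m) (m) (g)) (w (g) (m)))) (t (k (m) (t (g) (g) (h)) (k (m) (m) (g))) (k (p (g) (m) (m)) (m) (k (m) (m) (g))) (f (k (m) (m) (g))))) = p(2, 2, 1) = 0
  (p (k (t (k (s (h) (m)) (s (h) (m)) (g)) (g) (w (k (m) (m) (g)) (p (g) (m) (m)))) (t (k (p (g) (m) (m)) (t (g) (g) (h)) (k (m) (m) (g))) (k (s (h) (m)) (t (g) (g) (h)) (k (m) (m) (g))) (h)) (k (t (k (m) (m) (g)) (k (m) (m) (g)) (w (g) (m))) (s (f (g)) (t (g) (g) (h))) (k (p (g) (m) (m)) (m) (k (m) (m) (g))))) (m) (p (k (s (f (g)) (s (h) (m))) (t (k (m) (m) (g)) (k (m) (m) (g)) (f (g))) (g)) (s (w (k (m) (m) (g)) (t (g) (g) (h))) (t (k (m) (m) (g)) (k (m) (m) (g)) (w (g) (m)))) (t (k (m) (t (g) (g) (h)) (k (m) (m) (g))) (k (p (g) (m) (m)) (m) (k (m) (m) (g))) (f (k (m) (m) (g)))))) = p(1, 1, 0) = 3

value = 3


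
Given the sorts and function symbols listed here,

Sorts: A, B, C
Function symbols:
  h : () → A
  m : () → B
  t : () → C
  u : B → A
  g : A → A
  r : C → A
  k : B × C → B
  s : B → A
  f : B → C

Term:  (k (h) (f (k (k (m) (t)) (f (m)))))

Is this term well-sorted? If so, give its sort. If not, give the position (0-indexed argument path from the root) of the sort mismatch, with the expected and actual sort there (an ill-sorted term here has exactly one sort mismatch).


ill-sorted at position [0]: expected B, got A

  (h) : A
        (m) : B
        (t) : C
      (k (m) (t)) : B
        (m) : B
      (f (m)) : C
    (k (k (m) (t)) (f (m))) : B
  (f (k (k (m) (t)) (f (m)))) : C
(k (h) (f (k (k (m) (t)) (f (m))))) : ✗ arg 0 at [0] has sort A, expected B


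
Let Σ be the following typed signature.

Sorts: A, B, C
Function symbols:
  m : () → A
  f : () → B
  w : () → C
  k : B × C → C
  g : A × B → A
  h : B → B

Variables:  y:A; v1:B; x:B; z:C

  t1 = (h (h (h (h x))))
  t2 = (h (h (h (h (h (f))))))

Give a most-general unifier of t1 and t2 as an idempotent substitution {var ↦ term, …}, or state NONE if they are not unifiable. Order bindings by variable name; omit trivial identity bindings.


{x ↦ (h (f))}


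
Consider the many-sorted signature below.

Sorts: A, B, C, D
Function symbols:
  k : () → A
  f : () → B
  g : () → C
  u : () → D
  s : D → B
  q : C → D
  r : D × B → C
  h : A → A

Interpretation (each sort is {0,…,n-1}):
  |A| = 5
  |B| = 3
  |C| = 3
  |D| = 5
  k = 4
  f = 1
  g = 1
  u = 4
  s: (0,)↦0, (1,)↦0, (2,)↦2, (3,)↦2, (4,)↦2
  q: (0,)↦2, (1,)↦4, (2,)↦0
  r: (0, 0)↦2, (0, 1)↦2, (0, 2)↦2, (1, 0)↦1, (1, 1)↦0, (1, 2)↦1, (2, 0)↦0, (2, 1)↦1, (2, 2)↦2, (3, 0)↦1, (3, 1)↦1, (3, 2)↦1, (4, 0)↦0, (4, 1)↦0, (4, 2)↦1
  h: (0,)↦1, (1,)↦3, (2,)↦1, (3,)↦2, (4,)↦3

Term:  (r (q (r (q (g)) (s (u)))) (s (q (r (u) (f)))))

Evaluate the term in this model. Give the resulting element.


  g = 1
  (q (g)) = q(1,) = 4
  u = 4
  (s (u)) = s(4,) = 2
  (r (q (g)) (s (u))) = r(4, 2) = 1
  (q (r (q (g)) (s (u)))) = q(1,) = 4
  u = 4
  f = 1
  (r (u) (f)) = r(4, 1) = 0
  (q (r (u) (f))) = q(0,) = 2
  (s (q (r (u) (f)))) = s(2,) = 2
  (r (q (r (q (g)) (s (u)))) (s (q (r (u) (f))))) = r(4, 2) = 1

value = 1


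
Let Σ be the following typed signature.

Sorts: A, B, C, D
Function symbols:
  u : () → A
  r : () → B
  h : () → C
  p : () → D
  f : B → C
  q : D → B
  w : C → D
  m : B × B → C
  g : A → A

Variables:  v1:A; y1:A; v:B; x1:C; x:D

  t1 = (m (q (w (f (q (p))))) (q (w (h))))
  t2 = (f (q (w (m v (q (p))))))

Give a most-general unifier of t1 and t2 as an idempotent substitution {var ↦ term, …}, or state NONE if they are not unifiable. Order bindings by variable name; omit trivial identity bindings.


head clash or occurs-check failure — not unifiable

NONE (not unifiable)


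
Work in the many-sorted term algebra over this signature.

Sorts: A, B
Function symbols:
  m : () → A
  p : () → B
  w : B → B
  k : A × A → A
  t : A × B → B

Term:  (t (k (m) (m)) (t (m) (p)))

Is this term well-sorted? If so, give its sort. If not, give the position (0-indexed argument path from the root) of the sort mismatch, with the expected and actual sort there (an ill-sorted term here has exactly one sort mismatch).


    (m) : A
    (m) : A
  (k (m) (m)) : A
    (m) : A
    (p) : B
  (t (m) (p)) : B
(t (k (m) (m)) (t (m) (p))) : B

well-sorted; sort = B


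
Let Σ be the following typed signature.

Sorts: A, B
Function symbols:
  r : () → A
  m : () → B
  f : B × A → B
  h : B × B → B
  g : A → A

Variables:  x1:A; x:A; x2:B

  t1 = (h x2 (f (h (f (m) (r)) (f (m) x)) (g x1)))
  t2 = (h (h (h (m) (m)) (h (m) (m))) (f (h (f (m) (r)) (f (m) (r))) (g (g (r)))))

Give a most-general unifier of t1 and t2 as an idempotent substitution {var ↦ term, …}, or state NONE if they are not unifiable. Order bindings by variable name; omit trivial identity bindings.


{x ↦ (r), x1 ↦ (g (r)), x2 ↦ (h (h (m) (m)) (h (m) (m)))}


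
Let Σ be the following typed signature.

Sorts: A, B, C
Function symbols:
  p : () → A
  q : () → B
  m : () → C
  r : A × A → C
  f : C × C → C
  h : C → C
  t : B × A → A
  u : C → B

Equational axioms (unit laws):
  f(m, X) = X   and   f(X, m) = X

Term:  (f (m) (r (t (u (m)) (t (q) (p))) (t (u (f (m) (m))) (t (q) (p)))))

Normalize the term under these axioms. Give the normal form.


normal form = (r (t (u (m)) (t (q) (p))) (t (u (m)) (t (q) (p))))

1. (f (m) (r (t (u (m)) (t (q) (p))) (t (u (f (m) (m))) (t (q) (p)))))  →  (r (t (u (m)) (t (q) (p))) (t (u (f (m) (m))) (t (q) (p))))
2. (r (t (u (m)) (t (q) (p))) (t (u (f (m) (m))) (t (q) (p))))  →  (r (t (u (m)) (t (q) (p))) (t (u (m)) (t (q) (p))))


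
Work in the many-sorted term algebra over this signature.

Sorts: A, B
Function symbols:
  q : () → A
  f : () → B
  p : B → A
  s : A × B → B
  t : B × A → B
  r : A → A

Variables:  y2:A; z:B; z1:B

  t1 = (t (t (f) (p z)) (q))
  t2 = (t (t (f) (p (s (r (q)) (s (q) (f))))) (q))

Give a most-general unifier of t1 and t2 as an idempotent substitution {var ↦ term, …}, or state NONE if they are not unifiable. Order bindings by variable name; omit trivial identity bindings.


{z ↦ (s (r (q)) (s (q) (f)))}


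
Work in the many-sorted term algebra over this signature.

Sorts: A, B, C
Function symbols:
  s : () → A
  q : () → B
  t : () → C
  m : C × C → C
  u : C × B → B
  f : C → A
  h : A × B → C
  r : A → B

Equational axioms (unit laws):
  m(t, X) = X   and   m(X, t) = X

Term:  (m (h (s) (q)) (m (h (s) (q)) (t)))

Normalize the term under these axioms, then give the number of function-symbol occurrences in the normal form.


1. (m (h (s) (q)) (m (h (s) (q)) (t)))  →  (m (h (s) (q)) (h (s) (q)))
normal form: (m (h (s) (q)) (h (s) (q)))

size = 7


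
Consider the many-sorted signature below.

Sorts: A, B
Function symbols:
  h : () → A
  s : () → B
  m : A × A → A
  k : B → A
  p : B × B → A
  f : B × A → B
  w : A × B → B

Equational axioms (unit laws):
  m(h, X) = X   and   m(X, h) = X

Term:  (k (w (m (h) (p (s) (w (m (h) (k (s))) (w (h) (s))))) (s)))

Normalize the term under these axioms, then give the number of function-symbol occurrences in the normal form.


1. (k (w (m (h) (p (s) (w (m (h) (k (s))) (w (h) (s))))) (s)))  →  (k (w (p (s) (w (m (h) (k (s))) (w (h) (s)))) (s)))
2. (k (w (p (s) (w (m (h) (k (s))) (w (h) (s)))) (s)))  →  (k (w (p (s) (w (k (s)) (w (h) (s)))) (s)))
normal form: (k (w (p (s) (w (k (s)) (w (h) (s)))) (s)))

size = 11


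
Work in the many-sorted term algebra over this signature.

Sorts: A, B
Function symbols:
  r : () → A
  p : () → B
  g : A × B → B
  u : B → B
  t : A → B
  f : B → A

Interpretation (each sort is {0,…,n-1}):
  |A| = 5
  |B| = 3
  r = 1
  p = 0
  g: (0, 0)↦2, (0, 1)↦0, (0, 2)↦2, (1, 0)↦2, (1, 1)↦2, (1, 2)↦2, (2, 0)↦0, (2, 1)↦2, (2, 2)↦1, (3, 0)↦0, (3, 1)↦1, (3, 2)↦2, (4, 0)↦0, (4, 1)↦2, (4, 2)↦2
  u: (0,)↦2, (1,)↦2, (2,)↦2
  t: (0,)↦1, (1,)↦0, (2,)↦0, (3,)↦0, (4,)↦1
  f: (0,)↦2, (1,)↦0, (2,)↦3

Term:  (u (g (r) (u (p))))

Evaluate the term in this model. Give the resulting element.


  r = 1
  p = 0
  (u (p)) = u(0,) = 2
  (g (r) (u (p))) = g(1, 2) = 2
  (u (g (r) (u (p)))) = u(2,) = 2

value = 2


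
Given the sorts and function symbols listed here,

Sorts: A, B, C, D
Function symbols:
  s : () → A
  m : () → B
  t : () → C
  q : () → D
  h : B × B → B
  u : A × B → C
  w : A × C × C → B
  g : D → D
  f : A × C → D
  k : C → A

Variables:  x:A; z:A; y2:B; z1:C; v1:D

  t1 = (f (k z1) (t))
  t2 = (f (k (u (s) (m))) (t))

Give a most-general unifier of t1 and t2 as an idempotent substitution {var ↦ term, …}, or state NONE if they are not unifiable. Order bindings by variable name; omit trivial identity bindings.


{z1 ↦ (u (s) (m))}


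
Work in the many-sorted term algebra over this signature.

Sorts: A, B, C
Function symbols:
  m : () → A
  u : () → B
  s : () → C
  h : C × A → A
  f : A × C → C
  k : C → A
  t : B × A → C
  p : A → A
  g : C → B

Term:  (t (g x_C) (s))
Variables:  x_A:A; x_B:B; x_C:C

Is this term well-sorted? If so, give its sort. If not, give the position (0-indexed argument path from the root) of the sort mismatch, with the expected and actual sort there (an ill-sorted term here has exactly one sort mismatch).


ill-sorted at position [1]: expected A, got C

    x_C : C
  (g x_C) : B
  (s) : C
(t (g x_C) (s)) : ✗ arg 1 at [1] has sort C, expected A


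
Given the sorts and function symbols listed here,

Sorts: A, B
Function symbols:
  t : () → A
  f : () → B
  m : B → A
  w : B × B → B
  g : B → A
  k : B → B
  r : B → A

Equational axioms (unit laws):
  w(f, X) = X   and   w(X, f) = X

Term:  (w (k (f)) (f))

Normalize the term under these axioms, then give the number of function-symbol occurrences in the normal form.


size = 2

1. (w (k (f)) (f))  →  (k (f))
normal form: (k (f))


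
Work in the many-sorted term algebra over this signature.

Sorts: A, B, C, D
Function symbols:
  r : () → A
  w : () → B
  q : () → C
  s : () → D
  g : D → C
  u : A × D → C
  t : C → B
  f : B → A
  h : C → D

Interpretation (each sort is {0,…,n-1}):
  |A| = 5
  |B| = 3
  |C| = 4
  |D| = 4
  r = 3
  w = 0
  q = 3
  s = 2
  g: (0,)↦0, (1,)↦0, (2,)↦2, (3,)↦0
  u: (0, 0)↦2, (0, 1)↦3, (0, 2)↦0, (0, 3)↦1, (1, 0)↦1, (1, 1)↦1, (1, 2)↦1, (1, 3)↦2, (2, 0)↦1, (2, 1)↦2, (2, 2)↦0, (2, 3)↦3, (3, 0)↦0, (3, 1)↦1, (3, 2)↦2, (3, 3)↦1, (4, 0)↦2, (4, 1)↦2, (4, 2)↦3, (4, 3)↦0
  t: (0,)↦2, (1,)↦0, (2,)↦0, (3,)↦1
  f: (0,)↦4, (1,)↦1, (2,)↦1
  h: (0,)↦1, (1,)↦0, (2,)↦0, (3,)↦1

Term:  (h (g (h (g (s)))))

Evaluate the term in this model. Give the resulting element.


  s = 2
  (g (s)) = g(2,) = 2
  (h (g (s))) = h(2,) = 0
  (g (h (g (s)))) = g(0,) = 0
  (h (g (h (g (s))))) = h(0,) = 1

value = 1


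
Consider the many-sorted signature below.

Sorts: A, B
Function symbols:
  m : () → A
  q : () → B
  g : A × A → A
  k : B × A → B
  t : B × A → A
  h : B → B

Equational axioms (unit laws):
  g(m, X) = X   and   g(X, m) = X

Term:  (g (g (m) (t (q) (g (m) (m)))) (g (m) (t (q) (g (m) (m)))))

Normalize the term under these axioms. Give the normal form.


1. (g (g (m) (t (q) (g (m) (m)))) (g (m) (t (q) (g (m) (m)))))  →  (g (t (q) (g (m) (m))) (g (m) (t (q) (g (m) (m)))))
2. (g (t (q) (g (m) (m))) (g (m) (t (q) (g (m) (m)))))  →  (g (t (q) (m)) (g (m) (t (q) (g (m) (m)))))
3. (g (t (q) (m)) (g (m) (t (q) (g (m) (m)))))  →  (g (t (q) (m)) (t (q) (g (m) (m))))
4. (g (t (q) (m)) (t (q) (g (m) (m))))  →  (g (t (q) (m)) (t (q) (m)))

normal form = (g (t (q) (m)) (t (q) (m)))


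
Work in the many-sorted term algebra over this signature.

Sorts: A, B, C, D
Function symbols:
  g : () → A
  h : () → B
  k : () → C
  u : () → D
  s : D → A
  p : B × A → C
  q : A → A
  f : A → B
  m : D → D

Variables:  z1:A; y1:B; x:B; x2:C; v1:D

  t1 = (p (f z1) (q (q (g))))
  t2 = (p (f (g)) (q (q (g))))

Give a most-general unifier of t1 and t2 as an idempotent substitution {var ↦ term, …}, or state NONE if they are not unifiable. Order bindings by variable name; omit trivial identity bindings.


{z1 ↦ (g)}


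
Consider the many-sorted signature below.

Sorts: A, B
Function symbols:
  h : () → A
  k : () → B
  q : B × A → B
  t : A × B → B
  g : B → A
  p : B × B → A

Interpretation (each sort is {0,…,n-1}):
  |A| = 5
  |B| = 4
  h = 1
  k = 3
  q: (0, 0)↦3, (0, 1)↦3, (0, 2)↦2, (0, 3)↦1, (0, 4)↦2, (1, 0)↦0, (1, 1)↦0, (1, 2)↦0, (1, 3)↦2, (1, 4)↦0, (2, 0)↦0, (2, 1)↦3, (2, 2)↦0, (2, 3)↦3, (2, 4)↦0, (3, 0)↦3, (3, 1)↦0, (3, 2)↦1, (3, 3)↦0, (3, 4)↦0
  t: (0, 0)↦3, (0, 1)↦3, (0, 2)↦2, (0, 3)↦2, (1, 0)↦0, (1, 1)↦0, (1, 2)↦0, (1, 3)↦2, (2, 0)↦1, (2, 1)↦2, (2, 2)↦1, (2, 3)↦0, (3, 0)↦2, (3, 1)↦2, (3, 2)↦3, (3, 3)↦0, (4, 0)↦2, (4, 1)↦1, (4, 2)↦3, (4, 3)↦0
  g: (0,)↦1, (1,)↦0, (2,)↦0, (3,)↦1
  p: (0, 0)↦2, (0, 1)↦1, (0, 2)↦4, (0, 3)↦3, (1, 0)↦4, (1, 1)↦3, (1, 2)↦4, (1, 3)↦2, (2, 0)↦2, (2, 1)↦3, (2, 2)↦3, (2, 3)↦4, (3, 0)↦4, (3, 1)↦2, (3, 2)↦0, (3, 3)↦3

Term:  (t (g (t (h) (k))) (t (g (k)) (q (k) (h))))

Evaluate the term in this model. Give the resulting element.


value = 3

  h = 1
  k = 3
  (t (h) (k)) = t(1, 3) = 2
  (g (t (h) (k))) = g(2,) = 0
  k = 3
  (g (k)) = g(3,) = 1
  k = 3
  h = 1
  (q (k) (h)) = q(3, 1) = 0
  (t (g (k)) (q (k) (h))) = t(1, 0) = 0
  (t (g (t (h) (k))) (t (g (k)) (q (k) (h)))) = t(0, 0) = 3


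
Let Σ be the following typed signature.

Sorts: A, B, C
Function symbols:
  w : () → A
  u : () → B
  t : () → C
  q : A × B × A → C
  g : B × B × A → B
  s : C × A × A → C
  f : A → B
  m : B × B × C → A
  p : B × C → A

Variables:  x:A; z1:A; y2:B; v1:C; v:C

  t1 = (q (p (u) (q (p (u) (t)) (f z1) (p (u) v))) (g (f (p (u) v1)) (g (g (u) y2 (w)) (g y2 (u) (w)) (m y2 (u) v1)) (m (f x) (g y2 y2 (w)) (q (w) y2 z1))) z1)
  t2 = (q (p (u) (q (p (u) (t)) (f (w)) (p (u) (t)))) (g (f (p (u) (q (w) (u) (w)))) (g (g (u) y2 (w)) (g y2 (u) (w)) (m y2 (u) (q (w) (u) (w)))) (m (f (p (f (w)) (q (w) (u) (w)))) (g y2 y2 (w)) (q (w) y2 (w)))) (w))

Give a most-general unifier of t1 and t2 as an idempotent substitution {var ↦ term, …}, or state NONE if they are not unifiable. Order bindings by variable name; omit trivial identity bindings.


{v ↦ (t), v1 ↦ (q (w) (u) (w)), x ↦ (p (f (w)) (q (w) (u) (w))), z1 ↦ (w)}


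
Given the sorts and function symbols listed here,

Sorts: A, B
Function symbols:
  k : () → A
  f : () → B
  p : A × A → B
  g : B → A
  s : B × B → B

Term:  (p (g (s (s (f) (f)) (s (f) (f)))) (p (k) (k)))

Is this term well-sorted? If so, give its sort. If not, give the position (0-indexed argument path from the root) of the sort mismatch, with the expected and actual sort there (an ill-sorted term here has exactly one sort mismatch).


ill-sorted at position [1]: expected A, got B

        (f) : B
        (f) : B
      (s (f) (f)) : B
        (f) : B
        (f) : B
      (s (f) (f)) : B
    (s (s (f) (f)) (s (f) (f))) : B
  (g (s (s (f) (f)) (s (f) (f)))) : A
    (k) : A
    (k) : A
  (p (k) (k)) : B
(p (g (s (s (f) (f)) (s (f) (f)))) (p (k) (k))) : ✗ arg 1 at [1] has sort B, expected A


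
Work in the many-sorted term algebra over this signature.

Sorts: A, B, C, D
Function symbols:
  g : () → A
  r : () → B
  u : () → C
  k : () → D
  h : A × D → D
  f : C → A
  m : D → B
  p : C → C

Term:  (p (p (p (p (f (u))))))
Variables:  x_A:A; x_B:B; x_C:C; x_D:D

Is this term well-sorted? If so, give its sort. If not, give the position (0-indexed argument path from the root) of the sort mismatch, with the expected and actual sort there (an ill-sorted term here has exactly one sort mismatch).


          (u) : C
        (f (u)) : A
      (p (f (u))) : ✗ arg 0 at [0, 0, 0, 0] has sort A, expected C

ill-sorted at position [0, 0, 0, 0]: expected C, got A


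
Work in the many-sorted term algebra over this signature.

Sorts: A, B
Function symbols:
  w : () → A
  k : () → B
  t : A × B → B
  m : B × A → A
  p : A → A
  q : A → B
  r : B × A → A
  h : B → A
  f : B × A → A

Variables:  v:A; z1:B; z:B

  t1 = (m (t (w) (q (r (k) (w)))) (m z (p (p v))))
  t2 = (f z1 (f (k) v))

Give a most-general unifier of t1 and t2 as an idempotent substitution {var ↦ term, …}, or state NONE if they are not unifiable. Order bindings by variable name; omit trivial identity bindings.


NONE (not unifiable)

head clash or occurs-check failure — not unifiable


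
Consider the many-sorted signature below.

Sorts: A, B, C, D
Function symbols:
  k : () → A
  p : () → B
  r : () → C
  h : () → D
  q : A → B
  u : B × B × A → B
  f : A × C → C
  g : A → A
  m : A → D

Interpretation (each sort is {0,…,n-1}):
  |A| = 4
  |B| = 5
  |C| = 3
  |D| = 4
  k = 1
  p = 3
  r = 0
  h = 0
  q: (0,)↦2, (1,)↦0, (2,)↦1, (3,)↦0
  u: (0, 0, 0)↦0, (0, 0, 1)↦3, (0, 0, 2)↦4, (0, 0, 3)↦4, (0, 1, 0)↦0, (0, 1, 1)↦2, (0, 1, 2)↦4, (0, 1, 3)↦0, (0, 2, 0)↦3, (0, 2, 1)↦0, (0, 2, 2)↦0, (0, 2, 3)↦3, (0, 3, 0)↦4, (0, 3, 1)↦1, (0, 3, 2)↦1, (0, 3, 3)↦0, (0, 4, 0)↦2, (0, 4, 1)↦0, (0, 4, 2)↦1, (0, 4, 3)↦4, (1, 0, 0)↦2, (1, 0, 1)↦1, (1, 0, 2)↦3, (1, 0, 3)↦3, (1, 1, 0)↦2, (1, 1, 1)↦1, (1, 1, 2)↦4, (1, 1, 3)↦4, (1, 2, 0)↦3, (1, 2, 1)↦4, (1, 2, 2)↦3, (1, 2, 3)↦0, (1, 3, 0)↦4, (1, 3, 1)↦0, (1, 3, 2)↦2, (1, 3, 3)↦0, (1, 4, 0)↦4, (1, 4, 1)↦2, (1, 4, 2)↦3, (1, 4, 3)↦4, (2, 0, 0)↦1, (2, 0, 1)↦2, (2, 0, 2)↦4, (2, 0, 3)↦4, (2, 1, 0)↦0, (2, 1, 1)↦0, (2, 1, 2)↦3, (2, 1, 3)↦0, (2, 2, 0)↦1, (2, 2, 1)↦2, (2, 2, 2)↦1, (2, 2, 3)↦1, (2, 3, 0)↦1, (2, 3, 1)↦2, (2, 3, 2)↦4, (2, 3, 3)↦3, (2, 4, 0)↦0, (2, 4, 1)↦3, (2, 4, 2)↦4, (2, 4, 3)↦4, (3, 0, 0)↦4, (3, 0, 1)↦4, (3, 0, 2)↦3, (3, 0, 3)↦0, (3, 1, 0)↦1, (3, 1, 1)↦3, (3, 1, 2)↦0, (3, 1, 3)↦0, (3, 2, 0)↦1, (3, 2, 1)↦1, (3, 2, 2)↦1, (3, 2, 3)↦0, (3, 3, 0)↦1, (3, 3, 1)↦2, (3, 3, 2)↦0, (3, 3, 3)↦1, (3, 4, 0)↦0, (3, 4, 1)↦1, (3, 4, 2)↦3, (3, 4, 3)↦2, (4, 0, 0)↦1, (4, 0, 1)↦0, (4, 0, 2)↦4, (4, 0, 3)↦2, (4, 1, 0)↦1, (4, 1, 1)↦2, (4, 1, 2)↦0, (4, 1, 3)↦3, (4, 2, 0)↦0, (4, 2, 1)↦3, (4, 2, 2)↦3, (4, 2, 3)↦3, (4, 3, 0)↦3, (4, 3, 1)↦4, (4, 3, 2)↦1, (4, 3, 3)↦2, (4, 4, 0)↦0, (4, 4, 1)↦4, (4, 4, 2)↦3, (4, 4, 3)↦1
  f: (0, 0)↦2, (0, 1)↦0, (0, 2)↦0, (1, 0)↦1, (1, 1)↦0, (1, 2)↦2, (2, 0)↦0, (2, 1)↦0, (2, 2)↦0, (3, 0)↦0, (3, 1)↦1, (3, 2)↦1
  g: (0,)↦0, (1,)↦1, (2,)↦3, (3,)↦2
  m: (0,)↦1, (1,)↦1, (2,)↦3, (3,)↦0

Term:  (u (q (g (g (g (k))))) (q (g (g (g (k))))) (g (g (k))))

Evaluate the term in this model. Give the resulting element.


  k = 1
  (g (k)) = g(1,) = 1
  (g (g (k))) = g(1,) = 1
  (g (g (g (k)))) = g(1,) = 1
  (q (g (g (g (k))))) = q(1,) = 0
  k = 1
  (g (k)) = g(1,) = 1
  (g (g (k))) = g(1,) = 1
  (g (g (g (k)))) = g(1,) = 1
  (q (g (g (g (k))))) = q(1,) = 0
  k = 1
  (g (k)) = g(1,) = 1
  (g (g (k))) = g(1,) = 1
  (u (q (g (g (g (k))))) (q (g (g (g (k))))) (g (g (k)))) = u(0, 0, 1) = 3

value = 3


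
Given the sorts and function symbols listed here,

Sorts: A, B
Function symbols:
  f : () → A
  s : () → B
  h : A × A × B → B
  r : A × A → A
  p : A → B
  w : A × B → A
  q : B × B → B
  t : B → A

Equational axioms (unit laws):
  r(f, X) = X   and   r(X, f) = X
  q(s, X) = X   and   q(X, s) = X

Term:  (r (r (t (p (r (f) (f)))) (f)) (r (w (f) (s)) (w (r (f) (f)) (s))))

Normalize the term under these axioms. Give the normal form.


normal form = (r (t (p (f))) (r (w (f) (s)) (w (f) (s))))

1. (r (r (t (p (r (f) (f)))) (f)) (r (w (f) (s)) (w (r (f) (f)) (s))))  →  (r (t (p (r (f) (f)))) (r (w (f) (s)) (w (r (f) (f)) (s))))
2. (r (t (p (r (f) (f)))) (r (w (f) (s)) (w (r (f) (f)) (s))))  →  (r (t (p (f))) (r (w (f) (s)) (w (r (f) (f)) (s))))
3. (r (t (p (f))) (r (w (f) (s)) (w (r (f) (f)) (s))))  →  (r (t (p (f))) (r (w (f) (s)) (w (f) (s))))
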